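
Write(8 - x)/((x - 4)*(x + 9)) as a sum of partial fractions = -17/(13*(x + 9)) + 4/(13*(x - 4))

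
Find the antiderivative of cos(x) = sin(x) + C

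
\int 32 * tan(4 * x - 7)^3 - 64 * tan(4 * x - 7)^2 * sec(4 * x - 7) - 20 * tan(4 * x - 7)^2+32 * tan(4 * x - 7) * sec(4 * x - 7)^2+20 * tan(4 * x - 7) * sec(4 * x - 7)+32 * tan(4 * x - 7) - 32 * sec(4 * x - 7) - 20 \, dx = 4*(tan(4*x - 7) - sec(4*x - 7))^2 - 5*tan(4*x - 7) + 5*sec(4*x - 7) + C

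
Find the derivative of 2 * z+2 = 2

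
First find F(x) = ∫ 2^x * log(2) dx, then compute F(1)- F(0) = 1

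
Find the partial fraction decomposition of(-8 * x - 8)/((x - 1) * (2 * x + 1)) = 8/(3*(2*x + 1)) - 16/(3*(x - 1))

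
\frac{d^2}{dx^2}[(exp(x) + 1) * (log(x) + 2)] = (x^2*exp(x)*log(x) + 2*x^2*exp(x) + 2*x*exp(x) - exp(x) - 1)/x^2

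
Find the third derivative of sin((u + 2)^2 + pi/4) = -8*u^3*cos(u^2 + 4*u + pi/4 + 4) - 48*u^2*cos(u^2 + 4*u + pi/4 + 4) - 12*u*sin(u^2 + 4*u + pi/4 + 4) - 96*u*cos(u^2 + 4*u + pi/4 + 4) - 24*sin(u^2 + 4*u + pi/4 + 4) - 64*cos(u^2 + 4*u + pi/4 + 4)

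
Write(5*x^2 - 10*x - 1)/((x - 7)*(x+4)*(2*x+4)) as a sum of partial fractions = 119/(44*(x + 4)) - 13/(12*(x + 2)) + 29/(33*(x - 7))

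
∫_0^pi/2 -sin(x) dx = -1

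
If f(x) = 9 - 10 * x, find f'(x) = -10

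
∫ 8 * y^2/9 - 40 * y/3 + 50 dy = 8*y^3/27 - 20*y^2/3 + 50*y + C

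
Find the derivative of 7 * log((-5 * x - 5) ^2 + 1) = (350*x + 350)/(25*x^2 + 50*x + 26)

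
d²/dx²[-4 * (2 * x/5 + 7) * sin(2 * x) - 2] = 32*x*sin(2*x)/5 + 112*sin(2*x) - 32*cos(2*x)/5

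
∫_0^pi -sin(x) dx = -2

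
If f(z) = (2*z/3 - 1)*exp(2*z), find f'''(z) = 16*z*exp(2*z)/3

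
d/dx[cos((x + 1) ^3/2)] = -3*(x + 1)^2*sin((x^3 + 3*x^2 + 3*x + 1)/2)/2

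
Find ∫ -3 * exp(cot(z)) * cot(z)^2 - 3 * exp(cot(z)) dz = 3*exp(cot(z)) + C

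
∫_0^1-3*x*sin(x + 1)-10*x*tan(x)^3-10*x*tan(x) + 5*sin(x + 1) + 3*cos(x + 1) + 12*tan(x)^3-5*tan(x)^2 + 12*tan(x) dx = -2*cos(2) + tan(1)^2 + 5*cos(1)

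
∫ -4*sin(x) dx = 4*cos(x) + C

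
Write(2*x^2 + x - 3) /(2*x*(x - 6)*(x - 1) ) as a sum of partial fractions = 5/(4*(x - 6)) - 1/(4*x)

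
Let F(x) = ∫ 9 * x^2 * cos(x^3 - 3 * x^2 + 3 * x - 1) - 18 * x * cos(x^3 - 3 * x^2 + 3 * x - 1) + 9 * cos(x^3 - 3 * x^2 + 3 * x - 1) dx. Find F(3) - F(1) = 3*sin(8)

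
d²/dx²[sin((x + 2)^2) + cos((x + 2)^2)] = -4*sqrt(2)*x^2*sin(x^2 + 4*x + pi/4 + 4) - 16*sqrt(2)*x*sin(x^2 + 4*x + pi/4 + 4) - 18*sin(x^2 + 4*x + 4) - 14*cos(x^2 + 4*x + 4)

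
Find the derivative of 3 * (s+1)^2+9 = 6*s + 6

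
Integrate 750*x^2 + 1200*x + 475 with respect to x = 250*x^3 + 600*x^2 + 475*x + C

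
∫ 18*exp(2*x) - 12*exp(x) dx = (3*exp(x) - 2)^2 + C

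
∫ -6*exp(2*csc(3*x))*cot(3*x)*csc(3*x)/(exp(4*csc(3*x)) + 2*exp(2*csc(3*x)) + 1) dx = exp(2*csc(3*x))/(exp(2*csc(3*x)) + 1) + C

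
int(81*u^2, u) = 27*u^3 + C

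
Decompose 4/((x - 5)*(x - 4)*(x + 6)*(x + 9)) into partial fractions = -2/(273*(x + 9)) + 2/(165*(x + 6)) - 2/(65*(x - 4)) + 2/(77*(x - 5))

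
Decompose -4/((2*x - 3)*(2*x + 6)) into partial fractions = -4/(9*(2*x - 3)) + 2/(9*(x + 3))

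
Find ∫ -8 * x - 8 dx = -4*x^2 - 8*x + C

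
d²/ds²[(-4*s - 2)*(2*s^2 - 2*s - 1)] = 8 - 48*s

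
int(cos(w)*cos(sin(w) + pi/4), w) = sin(sin(w) + pi/4) + C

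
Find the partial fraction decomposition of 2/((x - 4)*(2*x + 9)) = -4/(17*(2*x + 9)) + 2/(17*(x - 4))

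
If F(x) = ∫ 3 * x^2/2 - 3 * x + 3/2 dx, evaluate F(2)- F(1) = 1/2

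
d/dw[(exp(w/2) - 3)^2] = -3*exp(w/2) + exp(w)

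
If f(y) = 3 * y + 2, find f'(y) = 3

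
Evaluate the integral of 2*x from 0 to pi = pi^2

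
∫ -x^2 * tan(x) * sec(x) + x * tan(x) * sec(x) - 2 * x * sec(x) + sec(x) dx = x*(1 - x)*sec(x) + C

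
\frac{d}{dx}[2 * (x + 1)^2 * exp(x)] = 2*x^2*exp(x) + 8*x*exp(x) + 6*exp(x)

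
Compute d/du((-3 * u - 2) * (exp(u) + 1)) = -3*u*exp(u) - 5*exp(u) - 3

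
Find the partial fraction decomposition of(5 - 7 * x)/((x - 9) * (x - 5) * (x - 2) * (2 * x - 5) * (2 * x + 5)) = 2/(345*(2*x + 5)) - 2/(13*(2*x - 5)) + 1/(21*(x - 2)) + 1/(30*(x - 5)) - 29/(4186*(x - 9))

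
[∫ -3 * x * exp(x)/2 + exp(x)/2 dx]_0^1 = -2 + E/2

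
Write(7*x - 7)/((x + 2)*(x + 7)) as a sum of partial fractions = 56/(5*(x + 7)) - 21/(5*(x + 2))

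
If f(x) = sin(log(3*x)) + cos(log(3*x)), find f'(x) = sqrt(2)*cos(log(x) + pi/4 + log(3))/x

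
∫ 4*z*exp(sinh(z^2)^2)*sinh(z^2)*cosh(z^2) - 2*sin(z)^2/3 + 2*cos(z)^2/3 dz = exp(sinh(z^2)^2) + sin(2*z)/3 + C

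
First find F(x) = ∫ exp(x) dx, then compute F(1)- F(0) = -1 + E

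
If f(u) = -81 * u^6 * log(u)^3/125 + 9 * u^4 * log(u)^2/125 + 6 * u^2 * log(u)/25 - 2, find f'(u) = -486*u^5*log(u)^3/125 - 243*u^5*log(u)^2/125 + 36*u^3*log(u)^2/125 + 18*u^3*log(u)/125 + 12*u*log(u)/25 + 6*u/25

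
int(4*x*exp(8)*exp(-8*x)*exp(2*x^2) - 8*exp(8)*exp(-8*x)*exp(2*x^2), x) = exp(2*(x - 2)^2) + C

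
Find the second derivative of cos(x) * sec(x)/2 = 0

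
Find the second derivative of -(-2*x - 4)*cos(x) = -2*x*cos(x) - 4*sin(x) - 4*cos(x)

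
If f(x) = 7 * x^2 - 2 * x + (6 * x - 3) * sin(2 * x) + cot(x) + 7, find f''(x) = -24*x*sin(2*x) + 12*sin(2*x) + 24*cos(2*x) + 14 + 2*cos(x)/sin(x)^3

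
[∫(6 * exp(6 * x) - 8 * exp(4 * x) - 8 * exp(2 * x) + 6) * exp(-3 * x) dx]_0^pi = -2*exp(pi) + 2*exp(-pi) + 2*(-exp(-pi) + exp(pi))^3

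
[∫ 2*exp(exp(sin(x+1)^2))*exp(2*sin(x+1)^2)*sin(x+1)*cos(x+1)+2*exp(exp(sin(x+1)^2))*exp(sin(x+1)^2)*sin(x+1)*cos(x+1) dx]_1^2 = -exp(sin(2)^2 + exp(sin(2)^2)) + exp(sin(3)^2 + exp(sin(3)^2))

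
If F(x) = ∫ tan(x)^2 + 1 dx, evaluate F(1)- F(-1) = 2*tan(1)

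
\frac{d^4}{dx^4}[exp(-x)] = exp(-x)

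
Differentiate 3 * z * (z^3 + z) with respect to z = 12*z^3 + 6*z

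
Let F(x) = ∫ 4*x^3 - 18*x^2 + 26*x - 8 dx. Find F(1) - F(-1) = -28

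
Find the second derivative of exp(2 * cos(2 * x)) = 16*exp(2*cos(2*x))*sin(2*x)^2 - 8*exp(2*cos(2*x))*cos(2*x)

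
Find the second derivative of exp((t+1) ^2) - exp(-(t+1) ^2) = (4*t^2*exp(2*t^2 + 4*t + 2) - 4*t^2 + 8*t*exp(2*t^2 + 4*t + 2) - 8*t + 6*exp(2*t^2 + 4*t + 2) - 2)*exp(-t^2 - 2*t - 1)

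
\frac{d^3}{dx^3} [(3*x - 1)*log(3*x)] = (-3*x - 2)/x^3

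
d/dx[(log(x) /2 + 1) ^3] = (3*log(x)^2 + 12*log(x) + 12)/(8*x)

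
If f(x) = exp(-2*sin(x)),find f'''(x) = 2*(-6*sin(x) - 4*cos(x)^2 + 1)*exp(-2*sin(x))*cos(x)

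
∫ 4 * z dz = 2*z^2 + C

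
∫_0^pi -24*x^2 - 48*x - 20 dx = (-2*pi - 2)^3 + 8 + 4*pi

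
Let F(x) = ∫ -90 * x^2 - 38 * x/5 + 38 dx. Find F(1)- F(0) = 21/5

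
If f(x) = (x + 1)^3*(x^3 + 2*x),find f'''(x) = 120*x^3 + 180*x^2 + 120*x + 42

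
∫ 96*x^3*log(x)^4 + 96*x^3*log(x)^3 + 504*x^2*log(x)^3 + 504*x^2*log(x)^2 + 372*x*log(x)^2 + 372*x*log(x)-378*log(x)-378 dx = 6*x*(4*x^3*log(x)^3 + 28*x^2*log(x)^2 + 31*x*log(x) - 63)*log(x) + C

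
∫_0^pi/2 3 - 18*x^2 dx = -3*pi^3/4 + 3*pi/2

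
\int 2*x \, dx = x^2 + C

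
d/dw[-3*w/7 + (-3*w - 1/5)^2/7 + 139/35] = 18*w/7 - 9/35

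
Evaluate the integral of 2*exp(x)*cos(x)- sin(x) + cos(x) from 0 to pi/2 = -1 + exp(pi/2)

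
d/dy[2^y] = 2^y*log(2)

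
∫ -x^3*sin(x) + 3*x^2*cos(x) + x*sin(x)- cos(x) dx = x*(x^2 - 1)*cos(x) + C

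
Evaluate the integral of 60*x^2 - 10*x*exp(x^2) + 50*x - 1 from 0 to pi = -5*exp(pi^2) - pi + 5 + 25*pi^2 + 20*pi^3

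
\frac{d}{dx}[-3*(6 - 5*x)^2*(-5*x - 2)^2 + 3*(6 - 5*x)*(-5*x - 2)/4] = -7500*x^3 + 9000*x^2 + 2475*x/2 - 1455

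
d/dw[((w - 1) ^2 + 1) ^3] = 6*w^5 - 30*w^4 + 72*w^3 - 96*w^2 + 72*w - 24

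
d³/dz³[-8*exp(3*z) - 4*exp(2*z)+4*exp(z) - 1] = -216*exp(3*z) - 32*exp(2*z) + 4*exp(z)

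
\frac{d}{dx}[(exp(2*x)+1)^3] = 6*exp(6*x) + 12*exp(4*x) + 6*exp(2*x)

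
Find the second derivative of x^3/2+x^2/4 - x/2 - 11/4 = 3*x + 1/2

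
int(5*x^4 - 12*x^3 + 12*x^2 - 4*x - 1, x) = x^5 - 3*x^4 + 4*x^3 - 2*x^2 - x + C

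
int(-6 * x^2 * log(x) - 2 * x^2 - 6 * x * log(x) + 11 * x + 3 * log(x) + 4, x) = x*(7*x - (2*x^2 + 3*x - 3)*log(x) + 1) + C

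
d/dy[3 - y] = -1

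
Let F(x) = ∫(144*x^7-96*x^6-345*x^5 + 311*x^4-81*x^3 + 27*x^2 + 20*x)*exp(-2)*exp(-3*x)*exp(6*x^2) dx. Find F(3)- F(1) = 5220*exp(43)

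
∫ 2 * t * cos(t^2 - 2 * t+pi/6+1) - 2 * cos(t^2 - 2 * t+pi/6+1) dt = sin((t - 1)^2 + pi/6) + C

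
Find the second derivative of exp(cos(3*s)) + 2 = 9*(sin(3*s)^2 - cos(3*s))*exp(cos(3*s))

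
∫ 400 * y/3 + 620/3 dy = 200*y^2/3 + 620*y/3 + C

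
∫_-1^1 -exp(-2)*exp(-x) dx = -exp(-1) + exp(-3)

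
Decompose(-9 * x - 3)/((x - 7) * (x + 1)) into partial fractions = -3/(4*(x + 1)) - 33/(4*(x - 7))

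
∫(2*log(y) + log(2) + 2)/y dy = (log(y) + 2)*log(2*y) + C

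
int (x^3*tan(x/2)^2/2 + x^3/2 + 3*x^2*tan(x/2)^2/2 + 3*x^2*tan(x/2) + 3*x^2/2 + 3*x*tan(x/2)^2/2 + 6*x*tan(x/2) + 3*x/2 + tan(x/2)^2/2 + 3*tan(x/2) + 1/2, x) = (x + 1)^3*tan(x/2) + C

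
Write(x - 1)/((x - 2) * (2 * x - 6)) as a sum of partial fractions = -1/(2*(x - 2)) + 1/(x - 3)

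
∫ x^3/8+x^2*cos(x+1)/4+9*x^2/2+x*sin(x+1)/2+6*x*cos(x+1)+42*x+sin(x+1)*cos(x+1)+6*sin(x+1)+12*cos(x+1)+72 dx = 3*x^2/2 + 36*x + (x^2 + 24*x + 4*sin(x + 1) + 24)^2/32 + 6*sin(x + 1) + C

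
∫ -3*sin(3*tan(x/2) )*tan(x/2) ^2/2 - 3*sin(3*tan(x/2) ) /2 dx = cos(3*tan(x/2)) + C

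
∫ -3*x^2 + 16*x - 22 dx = -x^3 + 8*x^2 - 22*x + C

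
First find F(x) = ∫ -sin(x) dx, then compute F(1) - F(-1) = 0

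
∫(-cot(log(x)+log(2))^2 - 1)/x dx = cot(log(2*x)) + C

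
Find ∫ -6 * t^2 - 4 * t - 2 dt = -2*t^3 - 2*t^2 - 2*t + C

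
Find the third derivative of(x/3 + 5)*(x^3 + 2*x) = 8*x + 30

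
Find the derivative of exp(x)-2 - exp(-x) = (exp(2*x) + 1)*exp(-x)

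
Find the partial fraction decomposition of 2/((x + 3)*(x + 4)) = -2/(x + 4) + 2/(x + 3)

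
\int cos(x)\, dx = sin(x) + C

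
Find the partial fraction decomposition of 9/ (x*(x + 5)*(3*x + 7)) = -81/(56*(3*x + 7)) + 9/(40*(x + 5)) + 9/(35*x)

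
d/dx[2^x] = 2^x*log(2)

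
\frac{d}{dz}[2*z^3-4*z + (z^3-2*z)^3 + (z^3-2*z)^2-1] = 9*z^8 - 42*z^6 + 6*z^5 + 60*z^4 - 16*z^3 - 18*z^2 + 8*z - 4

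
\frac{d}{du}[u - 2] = 1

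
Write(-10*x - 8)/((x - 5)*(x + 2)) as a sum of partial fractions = -12/(7*(x + 2)) - 58/(7*(x - 5))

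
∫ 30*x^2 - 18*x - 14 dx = 10*x^3 - 9*x^2 - 14*x + C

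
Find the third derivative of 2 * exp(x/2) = exp(x/2)/4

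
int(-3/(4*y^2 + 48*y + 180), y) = acot(y/3 + 2)/4 + C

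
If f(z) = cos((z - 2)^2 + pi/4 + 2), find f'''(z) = 8*z^3*sin(z^2 - 4*z + pi/4 + 6) - 48*z^2*sin(z^2 - 4*z + pi/4 + 6) + 96*z*sin(z^2 - 4*z + pi/4 + 6) - 12*z*cos(z^2 - 4*z + pi/4 + 6) - 64*sin(z^2 - 4*z + pi/4 + 6) + 24*cos(z^2 - 4*z + pi/4 + 6)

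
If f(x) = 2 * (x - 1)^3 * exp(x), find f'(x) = 2*x^3*exp(x) - 6*x*exp(x) + 4*exp(x)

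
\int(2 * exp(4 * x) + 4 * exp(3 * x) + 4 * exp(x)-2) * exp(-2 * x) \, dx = (exp(2*x) + 2*exp(x) - 1)^2*exp(-2*x) + C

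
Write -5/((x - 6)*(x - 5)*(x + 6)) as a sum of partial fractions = -5/(132*(x + 6)) + 5/(11*(x - 5)) - 5/(12*(x - 6))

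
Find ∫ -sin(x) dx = cos(x) + C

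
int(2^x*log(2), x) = 2^x + C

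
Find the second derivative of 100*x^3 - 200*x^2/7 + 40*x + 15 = 600*x - 400/7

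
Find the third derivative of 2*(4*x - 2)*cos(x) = 8*x*sin(x) - 4*sin(x) - 24*cos(x)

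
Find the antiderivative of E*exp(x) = exp(x + 1) + C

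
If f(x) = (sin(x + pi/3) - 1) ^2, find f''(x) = -sqrt(3)*sin(2*x) + 2*sin(x + pi/3) - cos(2*x)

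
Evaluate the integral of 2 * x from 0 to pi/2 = pi^2/4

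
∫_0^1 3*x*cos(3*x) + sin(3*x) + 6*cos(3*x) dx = 3*sin(3)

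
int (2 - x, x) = -x^2/2 + 2*x + C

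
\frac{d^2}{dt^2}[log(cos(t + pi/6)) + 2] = -1/cos(t + pi/6)^2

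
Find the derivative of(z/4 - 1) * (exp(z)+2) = z*exp(z)/4 - 3*exp(z)/4 + 1/2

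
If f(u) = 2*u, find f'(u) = 2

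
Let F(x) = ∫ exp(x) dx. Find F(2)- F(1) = -E + exp(2)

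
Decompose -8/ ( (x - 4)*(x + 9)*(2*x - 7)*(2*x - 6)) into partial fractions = 32/(25*(2*x - 7)) + 1/(975*(x + 9)) - 1/(3*(x - 3)) - 4/(13*(x - 4))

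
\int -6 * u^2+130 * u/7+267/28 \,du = -2*u^3 + 65*u^2/7 + 267*u/28 + C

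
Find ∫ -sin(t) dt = cos(t) + C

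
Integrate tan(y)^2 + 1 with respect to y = tan(y) + C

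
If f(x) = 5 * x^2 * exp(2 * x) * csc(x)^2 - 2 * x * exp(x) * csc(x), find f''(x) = 2*(-20*x^2*exp(x)*cos(x)/sin(x) + 15*x^2*exp(x)/sin(x)^2 + 20*x*exp(x) - 20*x*exp(x)*cos(x)/sin(x) + 2*x*cos(x) - 2*x/sin(x) + 5*exp(x) + 2*sqrt(2)*cos(x + pi/4))*exp(x)/sin(x)^2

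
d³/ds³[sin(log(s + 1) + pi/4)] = sqrt(2)*(sin(log(s + 1)) + 2*cos(log(s + 1)))/(s^3 + 3*s^2 + 3*s + 1)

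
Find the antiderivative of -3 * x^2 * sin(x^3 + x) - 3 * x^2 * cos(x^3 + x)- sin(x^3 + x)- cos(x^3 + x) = sqrt(2)*cos(x^3 + x + pi/4) + C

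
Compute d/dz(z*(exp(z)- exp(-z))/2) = (z*exp(2*z) + z + exp(2*z) - 1)*exp(-z)/2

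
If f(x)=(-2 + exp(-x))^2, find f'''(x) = (4*exp(x) - 8)*exp(-2*x)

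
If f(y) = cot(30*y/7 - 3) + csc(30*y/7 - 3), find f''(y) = 1800*cot(30*y/7 - 3)^3/49 + 1800*cot(30*y/7 - 3)^2*csc(30*y/7 - 3)/49 + 1800*cot(30*y/7 - 3)/49 + 900*csc(30*y/7 - 3)/49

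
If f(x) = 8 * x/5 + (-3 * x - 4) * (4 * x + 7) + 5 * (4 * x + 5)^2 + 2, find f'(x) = 136*x + 823/5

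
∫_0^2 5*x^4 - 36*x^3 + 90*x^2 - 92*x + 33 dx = 10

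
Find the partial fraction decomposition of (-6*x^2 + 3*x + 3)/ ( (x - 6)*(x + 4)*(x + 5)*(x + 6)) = 77/(8*(x + 6)) - 162/(11*(x + 5)) + 21/(4*(x + 4)) - 13/(88*(x - 6))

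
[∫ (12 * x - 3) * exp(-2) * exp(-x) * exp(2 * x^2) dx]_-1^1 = -3*E + 3*exp(-1)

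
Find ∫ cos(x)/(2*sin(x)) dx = log(-sin(x))/2 + C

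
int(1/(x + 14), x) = log(x/2 + 7) + C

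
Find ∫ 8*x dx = 4*x^2 + C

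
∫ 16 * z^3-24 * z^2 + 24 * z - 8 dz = 4*z^4 - 8*z^3 + 12*z^2 - 8*z + C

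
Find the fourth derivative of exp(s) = exp(s)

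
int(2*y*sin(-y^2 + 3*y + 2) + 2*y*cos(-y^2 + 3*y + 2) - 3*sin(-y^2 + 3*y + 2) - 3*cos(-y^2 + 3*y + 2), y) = sqrt(2)*sin(y^2 - 3*y - 2 + pi/4) + C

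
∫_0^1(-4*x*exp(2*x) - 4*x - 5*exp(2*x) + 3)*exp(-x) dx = -5*E + 5*exp(-1)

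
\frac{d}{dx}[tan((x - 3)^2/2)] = x*tan(x^2/2 - 3*x + 9/2)^2 + x - 3*tan(x^2/2 - 3*x + 9/2)^2 - 3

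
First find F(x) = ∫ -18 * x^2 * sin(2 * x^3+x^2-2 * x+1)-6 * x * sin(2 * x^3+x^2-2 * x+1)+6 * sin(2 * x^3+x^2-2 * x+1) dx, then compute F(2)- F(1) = 3*cos(17) - 3*cos(2)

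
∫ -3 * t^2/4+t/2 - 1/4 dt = -t^3/4 + t^2/4 - t/4 + C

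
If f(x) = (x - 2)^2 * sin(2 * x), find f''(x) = -4*x^2*sin(2*x) + 16*x*sin(2*x) + 8*x*cos(2*x) - 14*sin(2*x) - 16*cos(2*x)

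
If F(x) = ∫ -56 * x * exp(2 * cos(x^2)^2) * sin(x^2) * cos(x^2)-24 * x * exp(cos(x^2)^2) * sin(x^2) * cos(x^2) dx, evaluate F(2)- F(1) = -7*exp(2*cos(1)^2) - 6*exp(cos(1)^2) + 6*exp(cos(4)^2) + 7*exp(2*cos(4)^2)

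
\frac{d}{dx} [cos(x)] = -sin(x)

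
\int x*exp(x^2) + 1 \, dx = x + exp(x^2)/2 + C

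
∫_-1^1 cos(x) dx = 2*sin(1)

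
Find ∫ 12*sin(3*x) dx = -4*cos(3*x) + C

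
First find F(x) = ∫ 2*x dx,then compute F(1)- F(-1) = 0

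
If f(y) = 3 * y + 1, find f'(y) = 3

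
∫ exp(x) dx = exp(x) + C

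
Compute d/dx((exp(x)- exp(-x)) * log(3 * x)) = (x*exp(2*x)*log(x) + x*exp(2*x)*log(3) + x*log(x) + x*log(3) + exp(2*x) - 1)*exp(-x)/x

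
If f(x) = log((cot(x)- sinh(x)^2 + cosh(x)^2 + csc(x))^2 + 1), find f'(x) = -2*(cos(x) + 1 + cos(x)^2/sin(x) + 2*cos(x)/sin(x) + 1/sin(x))/((1 + 2/tan(x) + 2/sin(x) + 2*cos(x)/sin(x)^2 + 2/sin(x)^2)*sin(x)^2)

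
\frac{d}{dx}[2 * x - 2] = 2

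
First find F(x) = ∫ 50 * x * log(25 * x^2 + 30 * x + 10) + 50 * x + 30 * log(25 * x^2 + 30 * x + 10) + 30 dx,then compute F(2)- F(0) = -10*log(10) + 170*log(170)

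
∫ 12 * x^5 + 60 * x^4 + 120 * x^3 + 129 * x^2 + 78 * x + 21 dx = 2*x^6 + 12*x^5 + 30*x^4 + 43*x^3 + 39*x^2 + 21*x + C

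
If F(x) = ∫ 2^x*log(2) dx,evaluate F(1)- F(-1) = 3/2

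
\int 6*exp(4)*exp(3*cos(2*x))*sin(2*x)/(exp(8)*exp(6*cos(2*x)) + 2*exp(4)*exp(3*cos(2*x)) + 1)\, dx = 1/(exp(3*cos(2*x) + 4) + 1) + C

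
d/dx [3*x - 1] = 3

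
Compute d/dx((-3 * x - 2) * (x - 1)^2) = -9*x^2 + 8*x + 1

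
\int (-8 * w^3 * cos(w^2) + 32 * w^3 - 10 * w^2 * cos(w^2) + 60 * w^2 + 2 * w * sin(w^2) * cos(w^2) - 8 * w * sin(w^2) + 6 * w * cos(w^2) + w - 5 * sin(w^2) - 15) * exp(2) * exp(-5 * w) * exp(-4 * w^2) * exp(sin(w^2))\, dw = (-4*w^2 - 5*w + sin(w^2) + 2)*exp(-4*w^2 - 5*w + sin(w^2) + 2) + C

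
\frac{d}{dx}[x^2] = 2*x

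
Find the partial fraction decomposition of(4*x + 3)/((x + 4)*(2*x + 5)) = -14/(3*(2*x + 5)) + 13/(3*(x + 4))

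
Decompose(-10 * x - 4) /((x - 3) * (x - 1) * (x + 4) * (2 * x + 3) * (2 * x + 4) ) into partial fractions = 88/(225*(2*x + 3)) + 9/(175*(x + 4)) - 4/(15*(x + 2)) + 7/(150*(x - 1)) - 17/(630*(x - 3))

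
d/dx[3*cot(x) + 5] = -3/sin(x)^2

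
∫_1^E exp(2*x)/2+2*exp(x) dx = -(E/2 + 2)^2 + (2 + exp(E)/2)^2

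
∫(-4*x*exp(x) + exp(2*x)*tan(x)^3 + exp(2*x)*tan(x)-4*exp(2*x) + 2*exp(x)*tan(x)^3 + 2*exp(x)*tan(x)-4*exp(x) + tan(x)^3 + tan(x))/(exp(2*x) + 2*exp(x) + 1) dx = (-8*x*exp(x) + (exp(x) + 1)*(tan(x)^2 - 4))/(2*(exp(x) + 1)) + C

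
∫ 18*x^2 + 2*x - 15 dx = 6*x^3 + x^2 - 15*x + C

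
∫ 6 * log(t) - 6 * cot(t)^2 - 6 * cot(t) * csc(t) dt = 6*t*log(t) + 6*cot(t) + 6*csc(t) + C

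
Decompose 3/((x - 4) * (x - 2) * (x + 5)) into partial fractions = 1/(21*(x + 5)) - 3/(14*(x - 2)) + 1/(6*(x - 4))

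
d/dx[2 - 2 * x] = -2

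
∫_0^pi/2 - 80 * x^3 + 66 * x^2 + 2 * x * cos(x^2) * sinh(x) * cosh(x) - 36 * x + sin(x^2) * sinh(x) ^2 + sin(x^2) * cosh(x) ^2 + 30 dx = -5*pi^4/4 - 9*pi^2/2 + sin(pi^2/4)*sinh(pi)/2 + 15*pi + 11*pi^3/4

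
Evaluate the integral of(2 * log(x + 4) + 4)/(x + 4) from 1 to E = -(log(5) + 2)^2 + (log(E + 4) + 2)^2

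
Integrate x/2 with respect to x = x^2/4 + C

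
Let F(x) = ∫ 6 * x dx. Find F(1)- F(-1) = 0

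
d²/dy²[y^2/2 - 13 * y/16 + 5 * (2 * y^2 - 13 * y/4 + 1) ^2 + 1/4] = 240*y^2 - 390*y + 1173/8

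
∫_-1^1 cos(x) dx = 2*sin(1)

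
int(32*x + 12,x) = 16*x^2 + 12*x + C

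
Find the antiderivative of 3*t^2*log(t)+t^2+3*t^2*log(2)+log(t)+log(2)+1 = t*(t^2 + 1)*log(2*t) + C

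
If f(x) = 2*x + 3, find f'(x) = 2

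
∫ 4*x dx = 2*x^2 + C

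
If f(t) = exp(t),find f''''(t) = exp(t)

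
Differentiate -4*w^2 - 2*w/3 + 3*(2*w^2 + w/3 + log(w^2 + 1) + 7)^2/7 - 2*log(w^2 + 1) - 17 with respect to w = (144*w^5 + 36*w^4 + 72*w^3*log(w^2 + 1) + 554*w^3 + 6*w^2*log(w^2 + 1) + 76*w^2 + 108*w*log(w^2 + 1) + 506*w + 6*log(w^2 + 1) + 28)/(21*w^2 + 21)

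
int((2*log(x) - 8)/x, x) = (log(x) - 4)^2 + C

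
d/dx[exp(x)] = exp(x)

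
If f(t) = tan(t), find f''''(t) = 24*tan(t)^5 + 40*tan(t)^3 + 16*tan(t)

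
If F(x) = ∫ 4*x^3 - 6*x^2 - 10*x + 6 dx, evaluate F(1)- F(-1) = 8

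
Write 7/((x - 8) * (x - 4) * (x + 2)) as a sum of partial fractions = 7/(60*(x + 2)) - 7/(24*(x - 4)) + 7/(40*(x - 8))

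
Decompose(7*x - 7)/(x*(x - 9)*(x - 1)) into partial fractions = 7/(9*(x - 9)) - 7/(9*x)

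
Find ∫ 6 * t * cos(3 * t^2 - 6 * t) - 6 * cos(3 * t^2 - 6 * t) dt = sin(3*t*(t - 2)) + C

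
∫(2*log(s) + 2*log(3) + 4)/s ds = (log(3*s) + 2)^2 + C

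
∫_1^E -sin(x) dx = cos(E) - cos(1)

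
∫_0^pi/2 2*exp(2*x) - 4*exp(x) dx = -1 + (-2 + exp(pi/2))^2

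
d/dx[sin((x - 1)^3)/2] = 3*(x - 1)^2*cos(x^3 - 3*x^2 + 3*x - 1)/2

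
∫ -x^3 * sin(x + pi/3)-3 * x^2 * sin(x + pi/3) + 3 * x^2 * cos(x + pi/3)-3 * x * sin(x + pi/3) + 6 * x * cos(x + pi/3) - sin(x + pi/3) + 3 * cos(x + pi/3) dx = (x + 1)^3*cos(x + pi/3) + C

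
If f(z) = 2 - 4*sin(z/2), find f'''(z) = cos(z/2)/2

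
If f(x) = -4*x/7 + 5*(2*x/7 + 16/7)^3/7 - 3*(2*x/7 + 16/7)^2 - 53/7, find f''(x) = 240*x/2401 + 744/2401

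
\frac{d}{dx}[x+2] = 1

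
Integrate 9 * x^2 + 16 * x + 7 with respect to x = 3*x^3 + 8*x^2 + 7*x + C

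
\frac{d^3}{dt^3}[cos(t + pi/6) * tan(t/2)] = -3*sin(t + pi/6)*tan(t/2)^3/2 - sin(t + pi/6)*tan(t/2)/2 + 3*cos(t + pi/6)*tan(t/2)^4/4 - cos(t + pi/6)*tan(t/2)^2/2 - 5*cos(t + pi/6)/4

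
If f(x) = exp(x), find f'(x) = exp(x)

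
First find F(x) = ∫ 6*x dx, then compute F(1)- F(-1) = 0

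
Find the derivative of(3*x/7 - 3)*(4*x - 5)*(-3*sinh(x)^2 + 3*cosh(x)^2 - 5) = 198/7 - 48*x/7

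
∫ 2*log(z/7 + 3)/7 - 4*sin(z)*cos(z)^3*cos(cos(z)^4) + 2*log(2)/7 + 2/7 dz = 2*(z + 21)*log(2*z/7 + 6)/7 + sin(cos(z)^4) + C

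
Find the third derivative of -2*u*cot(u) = 12*u*cot(u)^4 + 16*u*cot(u)^2 + 4*u - 12*cot(u)^3 - 12*cot(u)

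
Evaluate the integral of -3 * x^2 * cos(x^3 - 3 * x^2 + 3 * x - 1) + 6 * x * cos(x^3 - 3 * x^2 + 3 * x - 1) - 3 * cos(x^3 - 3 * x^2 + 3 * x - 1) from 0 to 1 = -sin(1)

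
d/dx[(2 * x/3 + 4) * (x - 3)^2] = 2*x^2 - 18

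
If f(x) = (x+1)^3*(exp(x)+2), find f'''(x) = x^3*exp(x) + 12*x^2*exp(x) + 39*x*exp(x) + 34*exp(x) + 12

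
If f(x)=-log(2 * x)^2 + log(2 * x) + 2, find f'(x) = (-2*log(x) - 2*log(2) + 1)/x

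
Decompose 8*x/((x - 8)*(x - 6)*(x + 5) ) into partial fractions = -40/(143*(x + 5)) - 24/(11*(x - 6)) + 32/(13*(x - 8))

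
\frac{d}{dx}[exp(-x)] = -exp(-x)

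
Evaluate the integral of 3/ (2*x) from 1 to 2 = 3*log(2)/2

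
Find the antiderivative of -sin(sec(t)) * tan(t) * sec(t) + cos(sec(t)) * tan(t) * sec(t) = sqrt(2)*sin(pi/4 + 1/cos(t)) + C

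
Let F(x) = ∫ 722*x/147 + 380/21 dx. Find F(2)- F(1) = 3743/147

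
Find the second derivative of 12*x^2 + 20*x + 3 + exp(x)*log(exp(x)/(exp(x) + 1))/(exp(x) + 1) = (-(x - log(exp(x) + 1))*exp(2*x) + (x - log(exp(x) + 1))*exp(x) + 24*exp(3*x) + 71*exp(2*x) + 74*exp(x) + 24)/(exp(3*x) + 3*exp(2*x) + 3*exp(x) + 1)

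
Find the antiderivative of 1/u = log(u) + C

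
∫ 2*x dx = x^2 + C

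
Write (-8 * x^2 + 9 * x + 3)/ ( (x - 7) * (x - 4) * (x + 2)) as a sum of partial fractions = -47/(54*(x + 2)) + 89/(18*(x - 4)) - 326/(27*(x - 7))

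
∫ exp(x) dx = exp(x) + C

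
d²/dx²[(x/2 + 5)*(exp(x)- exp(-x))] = (x*exp(2*x) - x + 12*exp(2*x) - 8)*exp(-x)/2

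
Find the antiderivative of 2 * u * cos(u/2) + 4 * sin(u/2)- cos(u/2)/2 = (4*u - 1)*sin(u/2) + C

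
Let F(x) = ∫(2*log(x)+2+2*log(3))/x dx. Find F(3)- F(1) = -(1 + log(3))^2 + (1 + log(9))^2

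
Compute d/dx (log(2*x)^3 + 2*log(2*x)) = (3*log(x)^2 + 6*log(2)*log(x) + 3*log(2)^2 + 2)/x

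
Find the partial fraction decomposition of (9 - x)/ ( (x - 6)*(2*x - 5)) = -13/(7*(2*x - 5)) + 3/(7*(x - 6))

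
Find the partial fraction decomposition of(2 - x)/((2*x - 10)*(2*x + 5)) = -3/(10*(2*x + 5)) - 1/(10*(x - 5))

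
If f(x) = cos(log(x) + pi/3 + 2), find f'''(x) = (-sin(log(x) + pi/3 + 2) + 3*cos(log(x) + pi/3 + 2))/x^3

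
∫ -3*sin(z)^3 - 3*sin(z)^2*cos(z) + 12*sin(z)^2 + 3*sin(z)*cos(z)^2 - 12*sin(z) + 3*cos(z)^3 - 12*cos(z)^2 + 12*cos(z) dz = (sqrt(2)*sin(z + pi/4) - 2)^3 + C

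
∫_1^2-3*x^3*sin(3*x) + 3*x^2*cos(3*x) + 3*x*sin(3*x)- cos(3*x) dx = 6*cos(6)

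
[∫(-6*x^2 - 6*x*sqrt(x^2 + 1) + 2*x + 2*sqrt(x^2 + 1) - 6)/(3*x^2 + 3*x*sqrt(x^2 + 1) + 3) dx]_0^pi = -2*pi + 2*log(pi + sqrt(1 + pi^2))/3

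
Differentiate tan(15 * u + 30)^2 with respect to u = 30*tan(15*u + 30)^3 + 30*tan(15*u + 30)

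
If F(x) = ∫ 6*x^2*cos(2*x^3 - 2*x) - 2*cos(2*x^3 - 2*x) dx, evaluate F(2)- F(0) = sin(12)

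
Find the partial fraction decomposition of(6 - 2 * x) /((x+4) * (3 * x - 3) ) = -14/(15*(x + 4)) + 4/(15*(x - 1))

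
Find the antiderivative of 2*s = s^2 + C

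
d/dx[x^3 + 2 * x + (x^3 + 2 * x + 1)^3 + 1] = 9*x^8 + 42*x^6 + 18*x^5 + 60*x^4 + 48*x^3 + 36*x^2 + 24*x + 8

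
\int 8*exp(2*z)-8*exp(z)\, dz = 4*(1 - exp(z))^2 + C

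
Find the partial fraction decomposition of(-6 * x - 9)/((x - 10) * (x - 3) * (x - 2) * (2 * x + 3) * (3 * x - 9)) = 1/(8*(x - 2)) - 6/(49*(x - 3)) + 1/(7*(x - 3)^2) - 1/(392*(x - 10))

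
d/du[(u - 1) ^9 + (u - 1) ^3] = 9*u^8 - 72*u^7 + 252*u^6 - 504*u^5 + 630*u^4 - 504*u^3 + 255*u^2 - 78*u + 12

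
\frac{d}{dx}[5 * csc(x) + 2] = -5*cot(x)*csc(x)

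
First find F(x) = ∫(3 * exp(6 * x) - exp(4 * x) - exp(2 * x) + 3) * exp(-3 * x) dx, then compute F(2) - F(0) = -2*exp(-2) + 2*exp(2) + (-exp(-2) + exp(2))^3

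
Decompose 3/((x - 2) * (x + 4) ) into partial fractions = -1/(2*(x + 4)) + 1/(2*(x - 2))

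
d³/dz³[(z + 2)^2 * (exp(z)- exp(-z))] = (z^2*exp(2*z) + z^2 + 10*z*exp(2*z) - 2*z + 22*exp(2*z) - 2)*exp(-z)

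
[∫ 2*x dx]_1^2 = 3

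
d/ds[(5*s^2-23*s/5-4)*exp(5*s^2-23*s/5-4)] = (1250*s^3 - 1725*s^2 - 221*s + 345)*exp(5*s^2 - 23*s/5 - 4)/25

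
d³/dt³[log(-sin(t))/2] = cos(t)/sin(t)^3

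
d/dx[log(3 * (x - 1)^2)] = 2/(x - 1)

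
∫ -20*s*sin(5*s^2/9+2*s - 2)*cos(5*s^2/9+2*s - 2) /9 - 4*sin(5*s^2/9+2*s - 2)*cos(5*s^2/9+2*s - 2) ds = cos(5*s^2/9 + 2*s - 2)^2 + C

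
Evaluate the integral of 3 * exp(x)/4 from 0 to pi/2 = -3/4 + 3*exp(pi/2)/4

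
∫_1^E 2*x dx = -1 + exp(2)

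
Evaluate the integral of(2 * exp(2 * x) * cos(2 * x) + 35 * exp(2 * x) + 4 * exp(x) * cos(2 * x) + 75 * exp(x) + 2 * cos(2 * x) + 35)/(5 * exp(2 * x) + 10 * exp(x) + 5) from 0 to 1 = sin(2)/5 + E/(1 + E) + 13/2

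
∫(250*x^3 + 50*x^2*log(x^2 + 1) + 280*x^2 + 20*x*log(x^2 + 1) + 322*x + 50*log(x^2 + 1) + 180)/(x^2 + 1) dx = -20*x + 5*(5*x + log(x^2 + 1) + 4)^2 - 4*log(x^2 + 1) + C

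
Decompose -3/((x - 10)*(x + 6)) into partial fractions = 3/(16*(x + 6)) - 3/(16*(x - 10))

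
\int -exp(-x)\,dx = exp(-x) + C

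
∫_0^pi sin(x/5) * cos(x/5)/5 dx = 5/16 - sqrt(5)/16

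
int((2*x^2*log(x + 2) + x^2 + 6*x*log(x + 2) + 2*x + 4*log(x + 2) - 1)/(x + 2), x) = ((x + 1)^2 - 2)*log(x + 2) + C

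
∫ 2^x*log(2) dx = 2^x + C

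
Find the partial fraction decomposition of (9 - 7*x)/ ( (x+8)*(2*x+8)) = -65/(8*(x + 8)) + 37/(8*(x + 4))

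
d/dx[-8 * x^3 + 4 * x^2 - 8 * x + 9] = -24*x^2 + 8*x - 8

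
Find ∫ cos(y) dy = sin(y) + C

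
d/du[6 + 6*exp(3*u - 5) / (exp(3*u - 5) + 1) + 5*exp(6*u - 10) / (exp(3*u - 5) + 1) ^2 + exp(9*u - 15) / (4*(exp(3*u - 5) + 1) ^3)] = (72*exp(3*u - 5) + 264*exp(6*u - 10) + 201*exp(9*u - 15))/(4*exp(-20)*exp(12*u) + 16*exp(-15)*exp(9*u) + 24*exp(-10)*exp(6*u) + 16*exp(-5)*exp(3*u) + 4)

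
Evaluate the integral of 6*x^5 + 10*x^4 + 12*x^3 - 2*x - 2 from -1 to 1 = 0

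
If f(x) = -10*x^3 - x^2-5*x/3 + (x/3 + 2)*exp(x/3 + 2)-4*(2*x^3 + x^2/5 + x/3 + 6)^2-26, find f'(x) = -96*x^5 - 16*x^4 - 1648*x^3/75 - 1598*x^2/5 + x*exp(x/3 + 2)/9 - 994*x/45 + exp(x/3 + 2) - 53/3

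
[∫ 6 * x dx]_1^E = -3 + 3*exp(2)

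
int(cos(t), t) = sin(t) + C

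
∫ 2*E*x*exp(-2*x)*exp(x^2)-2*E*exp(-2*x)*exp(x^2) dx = exp((x - 1)^2) + C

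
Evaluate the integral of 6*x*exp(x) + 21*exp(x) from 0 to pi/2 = -15 + 3*(pi + 5)*exp(pi/2)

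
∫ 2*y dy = y^2 + C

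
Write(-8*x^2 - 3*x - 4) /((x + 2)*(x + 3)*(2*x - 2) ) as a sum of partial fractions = -67/(8*(x + 3)) + 5/(x + 2) - 5/(8*(x - 1))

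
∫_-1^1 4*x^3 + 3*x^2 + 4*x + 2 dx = 6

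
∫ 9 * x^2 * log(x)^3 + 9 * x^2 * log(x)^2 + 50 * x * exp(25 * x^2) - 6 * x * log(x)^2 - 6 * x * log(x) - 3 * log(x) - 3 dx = 3*x^3*log(x)^3 - 3*x^2*log(x)^2 - 3*x*log(x) + exp(25*x^2) + C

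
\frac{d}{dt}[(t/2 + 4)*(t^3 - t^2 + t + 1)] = 2*t^3 + 21*t^2/2 - 7*t + 9/2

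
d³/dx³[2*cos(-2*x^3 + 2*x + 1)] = -432*x^6*sin(-2*x^3 + 2*x + 1) + 432*x^4*sin(-2*x^3 + 2*x + 1) - 432*x^3*cos(-2*x^3 + 2*x + 1) - 144*x^2*sin(-2*x^3 + 2*x + 1) + 144*x*cos(-2*x^3 + 2*x + 1) + 40*sin(-2*x^3 + 2*x + 1)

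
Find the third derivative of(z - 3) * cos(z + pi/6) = z*sin(z + pi/6) - 3*sqrt(2)*sin(z + 5*pi/12)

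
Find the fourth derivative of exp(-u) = exp(-u)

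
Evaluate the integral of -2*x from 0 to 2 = -4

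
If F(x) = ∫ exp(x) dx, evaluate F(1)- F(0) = -1 + E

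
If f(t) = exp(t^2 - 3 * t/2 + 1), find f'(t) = 2*t*exp(t^2 - 3*t/2 + 1) - 3*exp(t^2 - 3*t/2 + 1)/2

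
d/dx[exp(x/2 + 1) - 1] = exp(x/2 + 1)/2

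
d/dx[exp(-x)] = -exp(-x)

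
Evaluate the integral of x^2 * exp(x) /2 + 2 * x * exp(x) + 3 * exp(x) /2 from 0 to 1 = -1/2 + 2*E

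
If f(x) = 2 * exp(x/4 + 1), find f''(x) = exp(x/4 + 1)/8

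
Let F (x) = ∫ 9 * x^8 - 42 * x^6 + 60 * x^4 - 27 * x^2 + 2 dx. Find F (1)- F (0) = 0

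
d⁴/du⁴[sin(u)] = sin(u)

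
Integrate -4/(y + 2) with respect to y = -4*log(y + 2) + C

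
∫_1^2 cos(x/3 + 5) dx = 3*sin(17/3) - 3*sin(16/3)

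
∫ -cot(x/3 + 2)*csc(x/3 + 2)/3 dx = csc(x/3 + 2) + C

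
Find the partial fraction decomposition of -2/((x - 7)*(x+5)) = 1/(6*(x + 5)) - 1/(6*(x - 7))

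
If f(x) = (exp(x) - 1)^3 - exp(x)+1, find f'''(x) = 27*exp(3*x) - 24*exp(2*x) + 2*exp(x)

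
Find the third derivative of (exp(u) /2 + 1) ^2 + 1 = 2*exp(2*u) + exp(u)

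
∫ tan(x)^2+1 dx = tan(x) + C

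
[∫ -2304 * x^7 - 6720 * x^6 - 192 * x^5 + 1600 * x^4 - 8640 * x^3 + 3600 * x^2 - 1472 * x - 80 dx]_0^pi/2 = -8*pi^2*(-2*pi + 5 + 3*pi^3/8 + 5*pi^2/4)^2 - 8*pi*(-2*pi + 5 + 3*pi^3/8 + 5*pi^2/4)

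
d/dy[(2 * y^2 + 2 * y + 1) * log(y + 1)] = (4*y^2*log(y + 1) + 2*y^2 + 6*y*log(y + 1) + 2*y + 2*log(y + 1) + 1)/(y + 1)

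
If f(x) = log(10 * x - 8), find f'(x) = 5/(5*x - 4)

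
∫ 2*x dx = x^2 + C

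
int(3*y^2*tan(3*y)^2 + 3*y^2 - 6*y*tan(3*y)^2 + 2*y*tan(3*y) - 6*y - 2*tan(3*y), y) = y*(y - 2)*tan(3*y) + C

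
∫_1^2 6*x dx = 9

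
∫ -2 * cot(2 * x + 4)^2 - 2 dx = cot(2*x + 4) + C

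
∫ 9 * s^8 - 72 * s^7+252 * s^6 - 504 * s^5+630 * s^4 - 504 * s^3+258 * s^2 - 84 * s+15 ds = s^9 - 9*s^8 + 36*s^7 - 84*s^6 + 126*s^5 - 126*s^4 + 86*s^3 - 42*s^2 + 15*s + C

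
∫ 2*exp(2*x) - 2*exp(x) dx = (exp(x) - 1)^2 + C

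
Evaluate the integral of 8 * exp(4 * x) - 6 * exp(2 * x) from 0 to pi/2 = -3*exp(pi) + 1 + 2*exp(2*pi)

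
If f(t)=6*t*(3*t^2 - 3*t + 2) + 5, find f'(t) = 54*t^2 - 36*t + 12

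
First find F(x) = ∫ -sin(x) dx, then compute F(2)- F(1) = -cos(1) + cos(2)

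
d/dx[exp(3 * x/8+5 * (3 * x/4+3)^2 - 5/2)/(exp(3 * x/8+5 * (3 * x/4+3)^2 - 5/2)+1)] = (45*x*exp(45*x^2/16 + 183*x/8 + 85/2) + 183*exp(45*x^2/16 + 183*x/8 + 85/2))/(16*exp(85/2)*exp(183*x/8)*exp(45*x^2/16) + 8*exp(85)*exp(183*x/4)*exp(45*x^2/8) + 8)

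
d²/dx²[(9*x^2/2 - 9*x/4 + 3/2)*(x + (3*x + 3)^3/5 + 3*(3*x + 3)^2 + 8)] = 486*x^3 + 2187*x^2 + 6939*x/5 + 864/5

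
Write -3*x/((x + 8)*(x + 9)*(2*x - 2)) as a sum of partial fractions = 27/(20*(x + 9)) - 4/(3*(x + 8)) - 1/(60*(x - 1))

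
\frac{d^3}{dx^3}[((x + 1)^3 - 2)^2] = 120*x^3 + 360*x^2 + 360*x + 96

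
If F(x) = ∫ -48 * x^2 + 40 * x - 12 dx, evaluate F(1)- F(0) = -8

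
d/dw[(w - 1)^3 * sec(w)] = (w - 1)^2*(w*sin(w)/cos(w) - sin(w)/cos(w) + 3)/cos(w)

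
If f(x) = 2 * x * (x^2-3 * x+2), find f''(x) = 12*x - 12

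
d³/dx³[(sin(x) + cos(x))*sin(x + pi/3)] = -4*sqrt(2)*cos(2*x + pi/12)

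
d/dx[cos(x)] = -sin(x)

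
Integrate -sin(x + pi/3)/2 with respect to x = cos(x + pi/3)/2 + C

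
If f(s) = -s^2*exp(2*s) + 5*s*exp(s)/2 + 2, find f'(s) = -2*s^2*exp(2*s) - 2*s*exp(2*s) + 5*s*exp(s)/2 + 5*exp(s)/2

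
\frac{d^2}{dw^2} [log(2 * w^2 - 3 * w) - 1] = (-8*w^2 + 12*w - 9)/(4*w^4 - 12*w^3 + 9*w^2)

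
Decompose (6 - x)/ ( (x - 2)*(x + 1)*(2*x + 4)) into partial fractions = 1/(x + 2) - 7/(6*(x + 1)) + 1/(6*(x - 2))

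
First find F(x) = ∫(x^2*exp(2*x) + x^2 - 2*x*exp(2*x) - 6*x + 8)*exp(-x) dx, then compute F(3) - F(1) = -E - exp(-3) + exp(-1) + exp(3)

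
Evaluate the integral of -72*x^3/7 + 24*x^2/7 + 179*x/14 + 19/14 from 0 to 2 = -26/7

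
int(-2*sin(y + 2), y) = 2*cos(y + 2) + C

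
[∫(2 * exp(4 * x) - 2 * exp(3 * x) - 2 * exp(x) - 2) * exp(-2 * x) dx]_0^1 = -2*E + 2*exp(-1) + (E - exp(-1))^2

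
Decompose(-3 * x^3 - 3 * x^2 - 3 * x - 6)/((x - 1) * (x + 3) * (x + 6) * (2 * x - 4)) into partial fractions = -23/(14*(x + 6)) + 19/(40*(x + 3)) + 15/(56*(x - 1)) - 3/(5*(x - 2))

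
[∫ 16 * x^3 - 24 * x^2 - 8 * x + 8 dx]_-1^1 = 0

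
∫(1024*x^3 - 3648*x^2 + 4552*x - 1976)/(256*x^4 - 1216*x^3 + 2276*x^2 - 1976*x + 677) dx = log((-10*x - 4*(2*x - 3)^2 + 10)^2 + 1) + C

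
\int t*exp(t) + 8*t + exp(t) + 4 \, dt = t*(4*t + exp(t) + 4) + C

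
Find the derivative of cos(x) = -sin(x)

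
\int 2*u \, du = u^2 + C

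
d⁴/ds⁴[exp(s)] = exp(s)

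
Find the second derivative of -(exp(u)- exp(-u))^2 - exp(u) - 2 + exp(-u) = (-4*exp(4*u) - exp(3*u) + exp(u) - 4)*exp(-2*u)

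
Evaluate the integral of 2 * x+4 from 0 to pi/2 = -4 + (-2 - pi/2)^2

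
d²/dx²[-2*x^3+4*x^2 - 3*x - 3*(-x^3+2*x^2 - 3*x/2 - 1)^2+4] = -90*x^4 + 240*x^3 - 252*x^2 + 60*x + 37/2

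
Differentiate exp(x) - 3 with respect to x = exp(x)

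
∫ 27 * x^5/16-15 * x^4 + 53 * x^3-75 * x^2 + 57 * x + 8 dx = 9*x^6/32 - 3*x^5 + 53*x^4/4 - 25*x^3 + 57*x^2/2 + 8*x + C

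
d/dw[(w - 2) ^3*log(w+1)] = (3*w^3*log(w + 1) + w^3 - 9*w^2*log(w + 1) - 6*w^2 + 12*w + 12*log(w + 1) - 8)/(w + 1)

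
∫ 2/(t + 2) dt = 2*log(t + 2) + C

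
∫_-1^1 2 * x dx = 0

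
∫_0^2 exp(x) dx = -1 + exp(2)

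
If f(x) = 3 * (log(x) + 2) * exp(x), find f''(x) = (3*x^2*exp(x)*log(x) + 6*x^2*exp(x) + 6*x*exp(x) - 3*exp(x))/x^2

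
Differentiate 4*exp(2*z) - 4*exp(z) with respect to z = 8*exp(2*z) - 4*exp(z)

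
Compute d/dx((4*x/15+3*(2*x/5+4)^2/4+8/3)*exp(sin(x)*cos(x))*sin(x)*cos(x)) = (9*x^2*sin(4*x) + 36*x^2*cos(2*x) + 36*x*sin(2*x) + 200*x*sin(4*x) + 800*x*cos(2*x) + 400*sin(2*x) + 1100*sin(4*x) + 4400*cos(2*x))*exp(sin(2*x)/2)/300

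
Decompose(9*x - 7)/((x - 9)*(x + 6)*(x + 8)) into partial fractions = -79/(34*(x + 8)) + 61/(30*(x + 6)) + 74/(255*(x - 9))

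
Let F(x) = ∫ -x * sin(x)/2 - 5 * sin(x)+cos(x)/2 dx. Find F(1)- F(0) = -5 + 11*cos(1)/2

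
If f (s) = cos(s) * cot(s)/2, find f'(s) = -cos(s)*cot(s)^2/2 - cos(s)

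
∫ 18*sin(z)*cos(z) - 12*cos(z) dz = (3*sin(z) - 2)^2 + C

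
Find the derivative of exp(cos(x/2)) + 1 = -exp(cos(x/2))*sin(x/2)/2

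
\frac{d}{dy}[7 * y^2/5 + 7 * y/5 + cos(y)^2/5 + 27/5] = 14*y/5 - sin(2*y)/5 + 7/5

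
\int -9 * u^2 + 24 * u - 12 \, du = -3*u^3 + 12*u^2 - 12*u + C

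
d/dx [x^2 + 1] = 2*x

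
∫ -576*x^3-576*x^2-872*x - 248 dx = -144*x^4 - 192*x^3 - 436*x^2 - 248*x + C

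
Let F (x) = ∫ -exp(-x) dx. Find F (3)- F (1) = -exp(-1) + exp(-3)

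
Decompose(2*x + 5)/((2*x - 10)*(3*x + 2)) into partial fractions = -11/(34*(3*x + 2)) + 15/(34*(x - 5))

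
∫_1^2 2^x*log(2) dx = 2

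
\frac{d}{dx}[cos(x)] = -sin(x)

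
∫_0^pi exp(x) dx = -1 + exp(pi)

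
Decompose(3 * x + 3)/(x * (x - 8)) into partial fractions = 27/(8*(x - 8)) - 3/(8*x)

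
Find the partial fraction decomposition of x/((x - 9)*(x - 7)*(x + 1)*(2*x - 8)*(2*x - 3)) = -4/(1375*(2*x - 3)) - 1/(4000*(x + 1)) + 2/(375*(x - 4)) - 7/(1056*(x - 7)) + 3/(1000*(x - 9))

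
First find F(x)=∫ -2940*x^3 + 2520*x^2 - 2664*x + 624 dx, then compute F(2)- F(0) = -9120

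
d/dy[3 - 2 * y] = -2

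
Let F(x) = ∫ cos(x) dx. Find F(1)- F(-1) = 2*sin(1)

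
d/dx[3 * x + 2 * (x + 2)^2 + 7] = 4*x + 11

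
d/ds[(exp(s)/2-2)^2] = exp(2*s)/2 - 2*exp(s)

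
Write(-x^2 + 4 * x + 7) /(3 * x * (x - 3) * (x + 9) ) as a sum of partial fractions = -55/(162*(x + 9)) + 5/(54*(x - 3)) - 7/(81*x)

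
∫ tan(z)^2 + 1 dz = tan(z) + C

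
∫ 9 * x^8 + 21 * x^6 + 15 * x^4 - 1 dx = x^9 + 3*x^7 + 3*x^5 - x + C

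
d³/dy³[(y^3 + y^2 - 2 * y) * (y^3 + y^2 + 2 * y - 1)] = 120*y^3 + 120*y^2 + 24*y - 6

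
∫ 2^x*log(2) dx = 2^x + C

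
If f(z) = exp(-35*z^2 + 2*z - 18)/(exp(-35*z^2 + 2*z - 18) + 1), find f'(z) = (-70*z*exp(35*z^2 - 2*z + 18) + 2*exp(35*z^2 - 2*z + 18))/(1 + 2*exp(18)*exp(-2*z)*exp(35*z^2) + exp(36)*exp(-4*z)*exp(70*z^2))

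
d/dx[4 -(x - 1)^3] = -3*x^2 + 6*x - 3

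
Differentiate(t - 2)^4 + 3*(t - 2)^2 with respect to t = 4*t^3 - 24*t^2 + 54*t - 44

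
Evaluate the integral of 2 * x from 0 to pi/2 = pi^2/4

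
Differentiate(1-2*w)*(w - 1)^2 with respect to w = -6*w^2 + 10*w - 4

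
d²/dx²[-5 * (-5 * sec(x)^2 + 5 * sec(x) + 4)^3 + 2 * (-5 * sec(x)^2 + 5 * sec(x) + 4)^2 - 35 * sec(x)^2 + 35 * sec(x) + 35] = 5*(-434*sin(x)^6/cos(x)^6 + 438*sin(x)^4/cos(x)^5 - 3227*sin(x)^4/cos(x)^6 - 217 - 146/cos(x) - 922/cos(x)^3 + 7079/cos(x)^4 - 3238/cos(x)^5 - 7589/cos(x)^6 + 5250/cos(x)^7)/cos(x)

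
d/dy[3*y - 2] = 3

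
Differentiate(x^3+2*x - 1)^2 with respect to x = 6*x^5 + 16*x^3 - 6*x^2 + 8*x - 4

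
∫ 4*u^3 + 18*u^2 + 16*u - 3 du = u^4 + 6*u^3 + 8*u^2 - 3*u + C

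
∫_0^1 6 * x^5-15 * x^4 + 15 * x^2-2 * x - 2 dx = 0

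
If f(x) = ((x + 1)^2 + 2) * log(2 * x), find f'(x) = (2*x^2*log(x) + x^2 + 2*x^2*log(2) + 2*x*log(x) + 2*x*log(2) + 2*x + 3)/x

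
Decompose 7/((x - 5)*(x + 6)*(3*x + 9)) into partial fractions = 7/(99*(x + 6)) - 7/(72*(x + 3)) + 7/(264*(x - 5))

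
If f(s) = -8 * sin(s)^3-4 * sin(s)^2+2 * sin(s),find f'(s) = 2*(-12*sin(s)^2 - 4*sin(s) + 1)*cos(s)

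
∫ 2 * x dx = x^2 + C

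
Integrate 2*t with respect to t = t^2 + C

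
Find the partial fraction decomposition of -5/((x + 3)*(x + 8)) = 1/(x + 8) - 1/(x + 3)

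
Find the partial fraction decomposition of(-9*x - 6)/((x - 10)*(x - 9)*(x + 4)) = 15/(91*(x + 4)) + 87/(13*(x - 9)) - 48/(7*(x - 10))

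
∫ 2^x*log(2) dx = 2^x + C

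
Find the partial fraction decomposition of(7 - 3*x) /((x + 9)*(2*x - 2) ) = -17/(10*(x + 9)) + 1/(5*(x - 1))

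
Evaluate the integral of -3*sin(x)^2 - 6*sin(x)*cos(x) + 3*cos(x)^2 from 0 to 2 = 3*sqrt(2)*sin(pi/4 + 4)/2 - 3/2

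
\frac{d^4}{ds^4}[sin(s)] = sin(s)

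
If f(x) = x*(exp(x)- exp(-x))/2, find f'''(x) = (x*exp(2*x) + x + 3*exp(2*x) - 3)*exp(-x)/2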